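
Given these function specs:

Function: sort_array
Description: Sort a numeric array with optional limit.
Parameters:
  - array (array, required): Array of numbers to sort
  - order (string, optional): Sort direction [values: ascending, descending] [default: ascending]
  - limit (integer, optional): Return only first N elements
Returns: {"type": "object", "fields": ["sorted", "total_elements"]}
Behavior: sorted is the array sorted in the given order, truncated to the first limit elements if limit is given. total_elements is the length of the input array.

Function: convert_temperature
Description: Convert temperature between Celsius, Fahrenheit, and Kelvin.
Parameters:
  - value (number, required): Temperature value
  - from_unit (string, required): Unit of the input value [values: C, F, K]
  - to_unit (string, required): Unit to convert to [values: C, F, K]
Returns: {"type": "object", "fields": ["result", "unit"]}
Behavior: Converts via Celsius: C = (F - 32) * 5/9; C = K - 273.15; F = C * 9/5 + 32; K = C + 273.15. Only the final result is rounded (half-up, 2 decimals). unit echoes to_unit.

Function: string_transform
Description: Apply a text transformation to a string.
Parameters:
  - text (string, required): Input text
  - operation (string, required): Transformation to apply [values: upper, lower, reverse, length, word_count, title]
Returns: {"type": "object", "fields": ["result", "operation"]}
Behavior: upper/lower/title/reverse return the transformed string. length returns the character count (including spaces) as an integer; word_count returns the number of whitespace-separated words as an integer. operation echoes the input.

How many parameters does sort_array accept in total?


Parameters of sort_array: array (required), order (optional), limit (optional)
Total:
3


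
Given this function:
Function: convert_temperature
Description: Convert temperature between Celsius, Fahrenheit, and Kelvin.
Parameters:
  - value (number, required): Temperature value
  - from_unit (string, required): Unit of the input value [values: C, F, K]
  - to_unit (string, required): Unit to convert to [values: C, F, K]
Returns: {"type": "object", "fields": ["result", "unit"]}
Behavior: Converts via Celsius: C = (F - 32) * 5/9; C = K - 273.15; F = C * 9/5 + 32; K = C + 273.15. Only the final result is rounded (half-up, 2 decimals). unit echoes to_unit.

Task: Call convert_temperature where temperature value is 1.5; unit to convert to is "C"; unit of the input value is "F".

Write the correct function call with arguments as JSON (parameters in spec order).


Mapping each described value to its parameter name:
  'Temperature value' -> value = 1.5
  'Unit to convert to' -> to_unit = "C"
  'Unit of the input value' -> from_unit = "F"
convert_temperature({"value": 1.5, "from_unit": "F", "to_unit": "C"})


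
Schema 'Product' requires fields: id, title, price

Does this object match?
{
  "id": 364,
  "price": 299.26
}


Checking required fields...
Missing: title
Invalid - missing required field 'title'


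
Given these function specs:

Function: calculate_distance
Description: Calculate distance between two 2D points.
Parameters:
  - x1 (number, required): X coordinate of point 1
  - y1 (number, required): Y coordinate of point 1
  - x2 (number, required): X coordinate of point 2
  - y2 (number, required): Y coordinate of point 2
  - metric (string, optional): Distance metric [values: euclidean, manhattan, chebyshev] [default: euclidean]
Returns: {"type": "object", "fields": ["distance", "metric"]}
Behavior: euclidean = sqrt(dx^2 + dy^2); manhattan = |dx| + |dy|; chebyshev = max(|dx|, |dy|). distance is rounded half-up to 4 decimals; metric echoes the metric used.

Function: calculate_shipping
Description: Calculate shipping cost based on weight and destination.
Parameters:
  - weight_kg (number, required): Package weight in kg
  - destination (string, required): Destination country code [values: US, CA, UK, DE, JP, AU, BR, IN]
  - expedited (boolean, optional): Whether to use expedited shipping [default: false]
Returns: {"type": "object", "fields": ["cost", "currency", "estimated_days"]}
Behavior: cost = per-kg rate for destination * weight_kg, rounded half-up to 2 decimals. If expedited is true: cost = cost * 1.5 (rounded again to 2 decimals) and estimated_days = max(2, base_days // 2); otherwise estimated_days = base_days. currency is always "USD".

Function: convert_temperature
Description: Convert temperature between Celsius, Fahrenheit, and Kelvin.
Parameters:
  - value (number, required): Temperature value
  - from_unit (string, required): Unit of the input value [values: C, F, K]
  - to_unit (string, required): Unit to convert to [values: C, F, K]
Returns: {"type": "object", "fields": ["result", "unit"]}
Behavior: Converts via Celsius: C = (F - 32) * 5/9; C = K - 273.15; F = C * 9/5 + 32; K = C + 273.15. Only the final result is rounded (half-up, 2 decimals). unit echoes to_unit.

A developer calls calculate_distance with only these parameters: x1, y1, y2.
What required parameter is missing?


Required parameters: x1, y1, x2, y2
Provided: x1, y1, y2
Missing: x2
x2


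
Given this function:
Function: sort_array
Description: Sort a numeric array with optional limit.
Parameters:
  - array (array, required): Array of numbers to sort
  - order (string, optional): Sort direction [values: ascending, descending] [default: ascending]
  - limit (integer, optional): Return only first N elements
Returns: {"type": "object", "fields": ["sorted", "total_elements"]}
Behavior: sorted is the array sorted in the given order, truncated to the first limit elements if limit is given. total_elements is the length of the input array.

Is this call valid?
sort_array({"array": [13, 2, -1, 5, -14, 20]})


Checking all required parameters present and types match... All valid.
Valid


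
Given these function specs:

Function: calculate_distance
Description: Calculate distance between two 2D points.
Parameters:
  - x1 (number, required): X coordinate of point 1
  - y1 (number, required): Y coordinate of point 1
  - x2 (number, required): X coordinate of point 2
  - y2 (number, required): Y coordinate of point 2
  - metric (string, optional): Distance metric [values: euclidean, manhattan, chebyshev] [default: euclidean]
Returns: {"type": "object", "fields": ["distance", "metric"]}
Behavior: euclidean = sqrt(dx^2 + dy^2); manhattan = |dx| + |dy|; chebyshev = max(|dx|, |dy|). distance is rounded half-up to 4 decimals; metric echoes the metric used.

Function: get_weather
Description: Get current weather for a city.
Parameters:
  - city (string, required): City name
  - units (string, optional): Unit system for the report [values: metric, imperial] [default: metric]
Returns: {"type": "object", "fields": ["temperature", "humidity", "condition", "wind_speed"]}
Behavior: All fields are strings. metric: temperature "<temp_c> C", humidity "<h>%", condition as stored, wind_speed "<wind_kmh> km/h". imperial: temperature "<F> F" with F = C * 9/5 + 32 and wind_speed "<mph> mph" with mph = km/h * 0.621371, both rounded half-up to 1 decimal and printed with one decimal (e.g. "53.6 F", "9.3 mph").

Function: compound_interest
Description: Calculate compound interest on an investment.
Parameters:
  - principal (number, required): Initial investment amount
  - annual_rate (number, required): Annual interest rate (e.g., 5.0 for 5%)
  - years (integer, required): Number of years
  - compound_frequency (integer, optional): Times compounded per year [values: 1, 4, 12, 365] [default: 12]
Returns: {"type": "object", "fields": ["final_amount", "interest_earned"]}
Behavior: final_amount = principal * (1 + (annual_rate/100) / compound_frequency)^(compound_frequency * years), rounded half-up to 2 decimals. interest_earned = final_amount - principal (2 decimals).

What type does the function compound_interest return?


The compound_interest spec declares Returns: {"type": "object", "fields": ["final_amount", "interest_earned"]}
Type:
object


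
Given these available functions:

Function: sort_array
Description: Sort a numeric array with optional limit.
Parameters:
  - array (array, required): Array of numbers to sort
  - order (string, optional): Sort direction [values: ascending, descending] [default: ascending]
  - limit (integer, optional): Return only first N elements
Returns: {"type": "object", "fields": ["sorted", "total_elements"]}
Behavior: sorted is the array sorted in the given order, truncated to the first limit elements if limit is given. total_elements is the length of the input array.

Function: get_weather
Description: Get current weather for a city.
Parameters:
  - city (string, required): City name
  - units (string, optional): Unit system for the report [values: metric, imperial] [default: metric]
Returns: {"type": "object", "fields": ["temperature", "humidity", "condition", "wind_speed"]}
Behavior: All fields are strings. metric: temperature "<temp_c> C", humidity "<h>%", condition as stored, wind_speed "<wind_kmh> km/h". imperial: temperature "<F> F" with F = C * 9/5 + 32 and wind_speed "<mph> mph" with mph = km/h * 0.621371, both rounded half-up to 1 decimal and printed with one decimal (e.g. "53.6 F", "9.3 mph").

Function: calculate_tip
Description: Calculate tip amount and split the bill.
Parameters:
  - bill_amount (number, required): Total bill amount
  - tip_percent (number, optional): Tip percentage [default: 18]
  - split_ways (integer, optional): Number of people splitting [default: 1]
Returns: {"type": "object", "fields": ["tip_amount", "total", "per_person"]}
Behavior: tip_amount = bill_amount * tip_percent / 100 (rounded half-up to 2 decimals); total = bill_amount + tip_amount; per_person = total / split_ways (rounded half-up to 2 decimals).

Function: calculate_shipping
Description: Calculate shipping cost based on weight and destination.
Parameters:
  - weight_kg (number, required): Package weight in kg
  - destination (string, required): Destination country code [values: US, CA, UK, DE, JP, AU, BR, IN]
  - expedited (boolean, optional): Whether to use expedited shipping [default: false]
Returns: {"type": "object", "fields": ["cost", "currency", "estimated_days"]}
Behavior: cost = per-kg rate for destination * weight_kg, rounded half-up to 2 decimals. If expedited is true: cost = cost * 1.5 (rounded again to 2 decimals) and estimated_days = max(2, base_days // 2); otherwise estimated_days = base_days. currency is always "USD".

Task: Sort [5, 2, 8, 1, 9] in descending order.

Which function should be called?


The task needs a function whose description is: Sort a numeric array with optional limit.
sort_array


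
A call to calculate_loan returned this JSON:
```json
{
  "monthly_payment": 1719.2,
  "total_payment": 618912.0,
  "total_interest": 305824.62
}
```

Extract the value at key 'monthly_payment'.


1719.2


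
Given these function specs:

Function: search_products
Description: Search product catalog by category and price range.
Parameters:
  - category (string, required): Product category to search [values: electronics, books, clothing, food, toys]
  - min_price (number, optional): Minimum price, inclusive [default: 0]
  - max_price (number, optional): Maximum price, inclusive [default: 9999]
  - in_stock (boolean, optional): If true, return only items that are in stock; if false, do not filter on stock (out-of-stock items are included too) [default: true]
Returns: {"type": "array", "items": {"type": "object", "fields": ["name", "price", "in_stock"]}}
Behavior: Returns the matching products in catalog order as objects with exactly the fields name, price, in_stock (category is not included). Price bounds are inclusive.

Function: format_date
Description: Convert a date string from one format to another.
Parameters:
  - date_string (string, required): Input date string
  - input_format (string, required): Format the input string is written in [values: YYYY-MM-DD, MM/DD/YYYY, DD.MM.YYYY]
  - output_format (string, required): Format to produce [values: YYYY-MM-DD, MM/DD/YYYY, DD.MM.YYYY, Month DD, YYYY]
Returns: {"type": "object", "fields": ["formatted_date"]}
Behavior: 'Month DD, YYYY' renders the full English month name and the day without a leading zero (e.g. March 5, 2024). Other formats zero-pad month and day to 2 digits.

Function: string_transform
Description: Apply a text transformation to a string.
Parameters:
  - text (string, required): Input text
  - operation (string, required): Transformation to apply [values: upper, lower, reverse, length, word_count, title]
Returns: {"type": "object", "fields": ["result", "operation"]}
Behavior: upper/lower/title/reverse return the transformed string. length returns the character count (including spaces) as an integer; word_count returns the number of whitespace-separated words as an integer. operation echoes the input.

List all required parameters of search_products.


Parameters of search_products and their required/optional flag:
  category: required
  min_price: optional
  max_price: optional
  in_stock: optional
category


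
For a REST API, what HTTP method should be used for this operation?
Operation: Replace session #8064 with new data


GET = read, POST = create, PUT = update/replace, DELETE = remove
This operation is an update/replace.
PUT


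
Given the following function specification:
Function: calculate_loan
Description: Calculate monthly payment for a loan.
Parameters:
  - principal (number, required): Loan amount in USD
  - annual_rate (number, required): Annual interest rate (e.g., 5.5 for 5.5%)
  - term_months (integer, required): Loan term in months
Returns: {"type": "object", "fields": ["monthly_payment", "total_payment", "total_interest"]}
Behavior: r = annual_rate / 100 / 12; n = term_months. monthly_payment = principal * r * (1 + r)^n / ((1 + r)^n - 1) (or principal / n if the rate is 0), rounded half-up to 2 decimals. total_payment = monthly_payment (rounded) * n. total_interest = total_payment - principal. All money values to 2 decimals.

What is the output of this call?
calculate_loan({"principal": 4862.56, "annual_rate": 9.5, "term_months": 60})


r = 9.5 / 100 / 12 = 0.007916666667 (keep full precision)
(1 + r)^60 = 1.60500947
monthly_payment = 4862.56 * 0.007916666667 * 1.60500947 / (1.60500947 - 1) = 102.122811 -> 102.12
total_payment = 102.12 * 60 = 6127.20
total_interest = 6127.20 - 4862.56 = 1264.64
Output:
{"monthly_payment": 102.12, "total_payment": 6127.2, "total_interest": 1264.64}


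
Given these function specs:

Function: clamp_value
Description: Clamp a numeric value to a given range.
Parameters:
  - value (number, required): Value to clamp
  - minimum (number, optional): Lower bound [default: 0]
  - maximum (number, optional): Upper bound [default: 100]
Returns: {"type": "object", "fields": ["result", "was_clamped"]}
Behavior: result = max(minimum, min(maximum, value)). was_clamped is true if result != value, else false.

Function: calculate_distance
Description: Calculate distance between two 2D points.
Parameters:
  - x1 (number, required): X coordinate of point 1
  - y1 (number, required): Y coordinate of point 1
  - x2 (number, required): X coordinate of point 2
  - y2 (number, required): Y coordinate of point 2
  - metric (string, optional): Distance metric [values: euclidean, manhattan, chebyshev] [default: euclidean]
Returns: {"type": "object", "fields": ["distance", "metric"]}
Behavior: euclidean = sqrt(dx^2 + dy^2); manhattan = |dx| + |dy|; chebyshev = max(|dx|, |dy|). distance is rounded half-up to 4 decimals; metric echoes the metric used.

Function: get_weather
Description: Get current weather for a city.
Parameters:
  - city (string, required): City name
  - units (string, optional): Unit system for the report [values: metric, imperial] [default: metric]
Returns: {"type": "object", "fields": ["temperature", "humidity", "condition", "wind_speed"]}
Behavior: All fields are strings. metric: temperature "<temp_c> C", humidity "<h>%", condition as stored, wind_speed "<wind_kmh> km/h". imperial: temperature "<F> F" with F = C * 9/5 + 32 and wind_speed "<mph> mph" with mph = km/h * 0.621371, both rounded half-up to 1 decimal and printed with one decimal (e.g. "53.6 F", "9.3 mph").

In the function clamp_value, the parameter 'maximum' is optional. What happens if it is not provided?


The clamp_value spec declares:
  - maximum (number, optional): Upper bound [default: 100]
It defaults to 100


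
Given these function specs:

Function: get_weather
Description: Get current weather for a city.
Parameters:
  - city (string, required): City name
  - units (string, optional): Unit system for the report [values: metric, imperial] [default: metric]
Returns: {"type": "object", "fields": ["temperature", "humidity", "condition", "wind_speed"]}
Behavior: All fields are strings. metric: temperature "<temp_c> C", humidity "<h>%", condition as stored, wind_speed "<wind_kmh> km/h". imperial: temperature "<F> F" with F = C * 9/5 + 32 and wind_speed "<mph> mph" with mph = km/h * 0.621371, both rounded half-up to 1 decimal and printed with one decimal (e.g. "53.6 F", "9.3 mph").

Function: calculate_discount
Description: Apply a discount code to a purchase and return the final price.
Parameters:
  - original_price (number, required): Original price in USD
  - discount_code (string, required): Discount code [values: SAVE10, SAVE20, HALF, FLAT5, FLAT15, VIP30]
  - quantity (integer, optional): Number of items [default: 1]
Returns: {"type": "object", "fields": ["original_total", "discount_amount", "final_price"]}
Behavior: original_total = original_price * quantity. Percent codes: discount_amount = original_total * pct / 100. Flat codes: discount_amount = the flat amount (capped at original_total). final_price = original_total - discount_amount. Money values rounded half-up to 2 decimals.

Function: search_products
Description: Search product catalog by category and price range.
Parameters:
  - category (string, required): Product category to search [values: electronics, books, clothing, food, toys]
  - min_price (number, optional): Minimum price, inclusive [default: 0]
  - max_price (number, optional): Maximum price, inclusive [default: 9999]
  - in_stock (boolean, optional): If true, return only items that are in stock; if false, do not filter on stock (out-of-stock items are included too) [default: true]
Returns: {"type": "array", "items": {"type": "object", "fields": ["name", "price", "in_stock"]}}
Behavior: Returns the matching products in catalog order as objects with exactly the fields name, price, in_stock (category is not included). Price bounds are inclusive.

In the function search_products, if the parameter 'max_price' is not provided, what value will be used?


The search_products spec declares:
  - max_price (number, optional): Maximum price, inclusive [default: 9999]
Default:
9999


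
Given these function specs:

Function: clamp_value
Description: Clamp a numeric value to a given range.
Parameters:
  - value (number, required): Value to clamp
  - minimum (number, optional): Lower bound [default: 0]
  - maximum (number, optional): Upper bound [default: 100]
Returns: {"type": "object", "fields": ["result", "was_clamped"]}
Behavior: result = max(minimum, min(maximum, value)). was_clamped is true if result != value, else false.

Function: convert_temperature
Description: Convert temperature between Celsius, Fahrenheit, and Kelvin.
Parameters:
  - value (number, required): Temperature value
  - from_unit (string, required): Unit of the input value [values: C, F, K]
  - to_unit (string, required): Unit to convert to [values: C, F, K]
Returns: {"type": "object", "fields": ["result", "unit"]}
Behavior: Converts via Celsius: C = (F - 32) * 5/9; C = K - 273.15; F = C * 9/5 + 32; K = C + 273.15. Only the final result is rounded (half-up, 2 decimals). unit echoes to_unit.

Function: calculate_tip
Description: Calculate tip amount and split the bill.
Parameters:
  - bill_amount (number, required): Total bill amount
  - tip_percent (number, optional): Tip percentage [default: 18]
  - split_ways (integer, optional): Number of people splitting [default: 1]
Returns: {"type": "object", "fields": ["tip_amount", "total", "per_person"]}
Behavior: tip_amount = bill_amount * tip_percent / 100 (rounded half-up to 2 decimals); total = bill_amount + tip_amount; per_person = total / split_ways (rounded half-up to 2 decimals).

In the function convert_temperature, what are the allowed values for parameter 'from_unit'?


The convert_temperature spec declares:
  - from_unit (string, required): Unit of the input value [values: C, F, K]
Allowed values:
C, F, K


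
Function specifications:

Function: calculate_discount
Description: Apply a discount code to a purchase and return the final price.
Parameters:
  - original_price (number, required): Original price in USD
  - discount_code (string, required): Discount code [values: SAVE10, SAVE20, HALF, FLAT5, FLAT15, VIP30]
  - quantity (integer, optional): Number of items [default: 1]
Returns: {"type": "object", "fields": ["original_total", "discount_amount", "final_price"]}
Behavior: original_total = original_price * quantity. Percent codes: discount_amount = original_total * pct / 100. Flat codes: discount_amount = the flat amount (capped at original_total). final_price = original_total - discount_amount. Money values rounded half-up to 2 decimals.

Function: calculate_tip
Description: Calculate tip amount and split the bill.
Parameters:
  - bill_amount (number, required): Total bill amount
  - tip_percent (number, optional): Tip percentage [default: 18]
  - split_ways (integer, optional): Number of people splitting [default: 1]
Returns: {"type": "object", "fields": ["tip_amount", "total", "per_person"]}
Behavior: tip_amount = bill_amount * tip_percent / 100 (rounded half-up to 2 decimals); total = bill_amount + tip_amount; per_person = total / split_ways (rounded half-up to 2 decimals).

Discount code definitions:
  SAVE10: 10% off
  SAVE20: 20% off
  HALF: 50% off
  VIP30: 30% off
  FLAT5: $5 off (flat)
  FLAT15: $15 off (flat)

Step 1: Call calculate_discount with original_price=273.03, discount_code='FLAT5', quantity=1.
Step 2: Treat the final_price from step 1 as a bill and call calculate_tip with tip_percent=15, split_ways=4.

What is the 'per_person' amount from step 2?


Step 1: calculate_discount(original_price=273.03, discount_code=FLAT5, quantity=1)
  original_total = 273.03 * 1 = 273.03
  FLAT5 = $5 flat: discount_amount = min(5.00, 273.03) = 5.00
  final_price = 273.03 - 5.00 = 268.03
  -> final_price = 268.03
Step 2: calculate_tip(bill_amount=268.03, tip_percent=15, split_ways=4)
  tip_amount = 268.03 * 15/100 = 40.2045 -> 40.20
  total = 268.03 + 40.20 = 308.23
  per_person = 308.23 / 4 = 77.0575 -> 77.06
  -> per_person = 77.06
$77.06


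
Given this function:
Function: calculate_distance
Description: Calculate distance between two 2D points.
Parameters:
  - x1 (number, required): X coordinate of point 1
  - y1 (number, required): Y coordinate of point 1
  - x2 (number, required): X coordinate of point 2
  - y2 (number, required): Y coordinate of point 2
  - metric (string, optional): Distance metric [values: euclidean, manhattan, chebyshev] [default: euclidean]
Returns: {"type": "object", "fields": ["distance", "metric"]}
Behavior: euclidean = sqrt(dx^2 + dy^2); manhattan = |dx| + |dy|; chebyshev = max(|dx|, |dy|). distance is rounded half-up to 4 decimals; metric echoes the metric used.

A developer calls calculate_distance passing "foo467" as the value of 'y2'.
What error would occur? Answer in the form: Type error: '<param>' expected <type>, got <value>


Spec: 'y2' is declared as number; "foo467" is a string.
Type error: 'y2' expected number, got "foo467"


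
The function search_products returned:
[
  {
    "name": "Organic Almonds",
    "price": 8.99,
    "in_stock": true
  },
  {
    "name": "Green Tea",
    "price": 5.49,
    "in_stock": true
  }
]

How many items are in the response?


Items: Organic Almonds, Green Tea
2


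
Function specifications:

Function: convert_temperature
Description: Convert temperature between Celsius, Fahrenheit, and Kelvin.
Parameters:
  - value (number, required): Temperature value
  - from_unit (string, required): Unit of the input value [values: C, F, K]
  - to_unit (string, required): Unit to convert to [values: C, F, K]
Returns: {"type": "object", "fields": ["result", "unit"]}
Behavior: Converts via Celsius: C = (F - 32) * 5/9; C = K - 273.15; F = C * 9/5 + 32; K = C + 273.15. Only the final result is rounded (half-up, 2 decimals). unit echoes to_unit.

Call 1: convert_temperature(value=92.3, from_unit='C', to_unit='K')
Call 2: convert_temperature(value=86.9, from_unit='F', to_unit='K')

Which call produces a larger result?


Call 1:
  Input already in C: 92.3
  To K: 92.3 + 273.15 = 365.45
  Round to 2 decimals: 365.45
  -> 365.45 K
Call 2:
  To C: (86.9 - 32) * 5/9 = 30.5
  To K: 30.5 + 273.15 = 303.65
  Round to 2 decimals: 303.65
  -> 303.65 K
Call 1 (365.45 K)


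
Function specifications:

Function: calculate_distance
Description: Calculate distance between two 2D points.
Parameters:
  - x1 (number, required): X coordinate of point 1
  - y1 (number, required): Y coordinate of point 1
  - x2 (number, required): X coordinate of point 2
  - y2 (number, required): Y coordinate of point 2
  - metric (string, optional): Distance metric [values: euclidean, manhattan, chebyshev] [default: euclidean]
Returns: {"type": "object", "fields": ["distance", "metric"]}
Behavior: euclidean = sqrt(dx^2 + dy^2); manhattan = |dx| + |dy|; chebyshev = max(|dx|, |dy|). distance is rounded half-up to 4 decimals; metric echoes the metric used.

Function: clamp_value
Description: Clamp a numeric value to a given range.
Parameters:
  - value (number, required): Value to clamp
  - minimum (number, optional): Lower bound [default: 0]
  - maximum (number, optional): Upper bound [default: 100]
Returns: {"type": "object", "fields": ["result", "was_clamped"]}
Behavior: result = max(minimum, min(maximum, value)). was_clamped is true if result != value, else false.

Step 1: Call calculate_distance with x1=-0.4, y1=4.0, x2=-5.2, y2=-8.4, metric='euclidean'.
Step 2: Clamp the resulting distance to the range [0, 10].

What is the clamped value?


Step 1: calculate_distance (euclidean)
  |dx| = |-5.2 - -0.4| = 4.8; |dy| = |-8.4 - 4| = 12.4
  euclidean: sqrt(4.8^2 + 12.4^2) = sqrt(176.8) = 13.296616
  Round to 4 decimals: 13.2966
  -> distance = 13.2966
Step 2: clamp_value(value=13.2966, minimum=0, maximum=10)
  result = max(0, min(10, 13.2966)) = max(0, 10) = 10
  was_clamped = (10 != 13.2966) = true
  -> result = 10
10


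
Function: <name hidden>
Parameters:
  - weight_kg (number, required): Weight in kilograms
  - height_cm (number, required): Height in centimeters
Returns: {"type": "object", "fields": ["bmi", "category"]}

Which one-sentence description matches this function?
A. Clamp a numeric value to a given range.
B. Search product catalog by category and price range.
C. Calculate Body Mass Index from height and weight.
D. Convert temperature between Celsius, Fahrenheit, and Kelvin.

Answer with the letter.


Parameters weight_kg, height_cm and return ["bmi", "category"] fit: Calculate Body Mass Index from height and weight.
C


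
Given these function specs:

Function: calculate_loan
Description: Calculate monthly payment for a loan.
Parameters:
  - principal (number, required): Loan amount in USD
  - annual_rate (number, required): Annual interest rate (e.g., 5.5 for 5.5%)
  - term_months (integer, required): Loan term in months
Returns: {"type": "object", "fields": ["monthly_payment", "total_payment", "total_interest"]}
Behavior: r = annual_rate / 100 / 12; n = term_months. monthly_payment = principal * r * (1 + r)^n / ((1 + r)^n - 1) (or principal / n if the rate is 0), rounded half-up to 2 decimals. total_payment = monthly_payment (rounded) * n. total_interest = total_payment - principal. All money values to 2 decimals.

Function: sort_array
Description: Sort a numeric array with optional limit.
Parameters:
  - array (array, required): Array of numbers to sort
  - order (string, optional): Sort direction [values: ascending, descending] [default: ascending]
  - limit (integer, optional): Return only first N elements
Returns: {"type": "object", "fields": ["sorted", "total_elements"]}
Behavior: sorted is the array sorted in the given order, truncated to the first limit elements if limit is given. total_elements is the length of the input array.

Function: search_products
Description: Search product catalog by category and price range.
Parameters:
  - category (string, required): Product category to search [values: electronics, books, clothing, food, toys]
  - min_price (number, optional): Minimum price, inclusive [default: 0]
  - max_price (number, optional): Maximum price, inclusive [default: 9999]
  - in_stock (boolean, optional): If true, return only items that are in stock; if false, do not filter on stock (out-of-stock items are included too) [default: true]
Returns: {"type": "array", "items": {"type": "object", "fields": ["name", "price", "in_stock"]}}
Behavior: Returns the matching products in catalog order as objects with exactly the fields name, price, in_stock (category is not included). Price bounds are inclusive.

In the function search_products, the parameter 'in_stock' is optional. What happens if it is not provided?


The search_products spec declares:
  - in_stock (boolean, optional): If true, return only items that are in stock; if false, do not filter on stock (out-of-stock items are included too) [default: true]
It defaults to true


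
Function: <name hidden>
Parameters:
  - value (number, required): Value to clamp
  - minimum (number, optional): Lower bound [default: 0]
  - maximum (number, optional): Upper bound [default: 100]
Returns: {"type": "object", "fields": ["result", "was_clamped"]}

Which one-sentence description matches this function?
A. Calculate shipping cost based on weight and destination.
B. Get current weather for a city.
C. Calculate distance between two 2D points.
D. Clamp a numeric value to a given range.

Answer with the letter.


Parameters value, minimum, maximum and return ["result", "was_clamped"] fit: Clamp a numeric value to a given range.
D


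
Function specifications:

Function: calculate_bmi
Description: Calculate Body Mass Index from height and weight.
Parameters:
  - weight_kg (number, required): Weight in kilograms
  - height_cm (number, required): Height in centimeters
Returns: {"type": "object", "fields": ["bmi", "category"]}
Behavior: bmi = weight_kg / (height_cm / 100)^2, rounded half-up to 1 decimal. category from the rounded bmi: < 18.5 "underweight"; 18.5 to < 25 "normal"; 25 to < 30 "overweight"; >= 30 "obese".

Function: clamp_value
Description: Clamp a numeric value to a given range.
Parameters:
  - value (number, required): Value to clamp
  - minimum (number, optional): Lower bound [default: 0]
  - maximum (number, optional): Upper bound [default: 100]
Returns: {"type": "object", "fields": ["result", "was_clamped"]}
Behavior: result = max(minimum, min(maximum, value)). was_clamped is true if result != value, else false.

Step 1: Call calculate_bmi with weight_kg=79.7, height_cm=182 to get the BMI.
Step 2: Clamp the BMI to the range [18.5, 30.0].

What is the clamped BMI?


Step 1: calculate_bmi(weight_kg=79.7, height_cm=182)
  height_m = 182 / 100 = 1.82
  bmi = 79.7 / 1.82^2 = 79.7 / 3.3124 = 24.061104 -> 24.1
  18.5 <= 24.1 < 25 -> normal
  -> bmi = 24.1
Step 2: clamp_value(value=24.1, minimum=18.5, maximum=30.0)
  result = max(18.5, min(30.0, 24.1)) = max(18.5, 24.1) = 24.1
  was_clamped = (24.1 != 24.1) = false
  -> result = 24.1
24.1


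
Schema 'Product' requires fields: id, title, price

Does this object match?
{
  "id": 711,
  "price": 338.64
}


Checking required fields...
Missing: title
Invalid - missing required field 'title'


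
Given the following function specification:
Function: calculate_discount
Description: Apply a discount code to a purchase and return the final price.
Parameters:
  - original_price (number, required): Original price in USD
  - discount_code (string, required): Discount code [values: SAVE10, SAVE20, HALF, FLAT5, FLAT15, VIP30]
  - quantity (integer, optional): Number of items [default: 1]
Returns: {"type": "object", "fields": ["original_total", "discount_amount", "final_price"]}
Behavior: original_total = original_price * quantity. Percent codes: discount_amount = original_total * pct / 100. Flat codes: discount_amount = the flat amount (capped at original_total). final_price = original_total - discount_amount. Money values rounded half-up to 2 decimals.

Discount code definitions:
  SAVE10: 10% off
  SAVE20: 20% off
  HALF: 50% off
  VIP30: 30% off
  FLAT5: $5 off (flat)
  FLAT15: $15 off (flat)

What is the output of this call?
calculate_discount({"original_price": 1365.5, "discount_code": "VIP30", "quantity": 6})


original_total = 1365.5 * 6 = 8193.00
VIP30 = 30% off: discount_amount = 8193.00 * 30/100 = 2457.9 -> 2457.90
final_price = 8193.00 - 2457.90 = 5735.10
Output:
{"original_total": 8193.0, "discount_amount": 2457.9, "final_price": 5735.1}


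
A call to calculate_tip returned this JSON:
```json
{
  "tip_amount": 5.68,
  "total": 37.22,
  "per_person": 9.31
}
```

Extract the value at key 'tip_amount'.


5.68


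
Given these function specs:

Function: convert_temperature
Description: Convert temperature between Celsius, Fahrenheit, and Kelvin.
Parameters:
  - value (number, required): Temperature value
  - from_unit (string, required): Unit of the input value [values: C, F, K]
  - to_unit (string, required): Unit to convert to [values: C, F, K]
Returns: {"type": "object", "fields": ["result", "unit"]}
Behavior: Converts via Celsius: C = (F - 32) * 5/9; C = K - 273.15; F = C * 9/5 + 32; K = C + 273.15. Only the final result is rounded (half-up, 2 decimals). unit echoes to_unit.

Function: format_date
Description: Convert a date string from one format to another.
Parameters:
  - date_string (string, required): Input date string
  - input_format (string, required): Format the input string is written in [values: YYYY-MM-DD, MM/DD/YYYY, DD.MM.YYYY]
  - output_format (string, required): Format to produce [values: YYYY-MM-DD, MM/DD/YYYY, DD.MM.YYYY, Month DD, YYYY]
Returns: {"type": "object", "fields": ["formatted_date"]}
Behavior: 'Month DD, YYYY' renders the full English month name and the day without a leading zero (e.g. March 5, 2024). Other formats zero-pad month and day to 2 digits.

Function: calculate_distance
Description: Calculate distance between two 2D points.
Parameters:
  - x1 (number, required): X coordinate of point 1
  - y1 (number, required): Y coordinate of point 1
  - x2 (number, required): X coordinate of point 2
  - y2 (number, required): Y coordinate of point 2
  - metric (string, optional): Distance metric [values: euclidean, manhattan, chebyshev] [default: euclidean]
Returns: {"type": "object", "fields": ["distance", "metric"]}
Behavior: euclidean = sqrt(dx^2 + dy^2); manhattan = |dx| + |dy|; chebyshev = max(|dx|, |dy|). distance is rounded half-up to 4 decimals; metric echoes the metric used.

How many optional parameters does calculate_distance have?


Parameters of calculate_distance: x1 (required), y1 (required), x2 (required), y2 (required), metric (optional)
Optional count:
1


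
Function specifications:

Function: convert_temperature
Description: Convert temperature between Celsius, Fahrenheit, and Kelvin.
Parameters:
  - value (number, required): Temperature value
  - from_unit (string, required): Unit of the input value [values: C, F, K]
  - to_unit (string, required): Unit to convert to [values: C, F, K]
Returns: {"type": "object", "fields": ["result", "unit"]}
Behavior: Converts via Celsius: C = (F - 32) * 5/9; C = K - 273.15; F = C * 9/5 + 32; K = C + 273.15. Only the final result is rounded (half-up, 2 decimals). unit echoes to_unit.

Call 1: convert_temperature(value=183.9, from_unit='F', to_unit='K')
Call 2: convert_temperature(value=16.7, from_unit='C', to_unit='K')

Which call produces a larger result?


Call 1:
  To C: (183.9 - 32) * 5/9 = 84.388889
  To K: 84.388889 + 273.15 = 357.538889
  Round to 2 decimals: 357.54
  -> 357.54 K
Call 2:
  Input already in C: 16.7
  To K: 16.7 + 273.15 = 289.85
  Round to 2 decimals: 289.85
  -> 289.85 K
Call 1 (357.54 K)


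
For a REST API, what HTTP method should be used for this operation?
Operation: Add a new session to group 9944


GET = read, POST = create, PUT = update/replace, DELETE = remove
This operation is a create.
POST


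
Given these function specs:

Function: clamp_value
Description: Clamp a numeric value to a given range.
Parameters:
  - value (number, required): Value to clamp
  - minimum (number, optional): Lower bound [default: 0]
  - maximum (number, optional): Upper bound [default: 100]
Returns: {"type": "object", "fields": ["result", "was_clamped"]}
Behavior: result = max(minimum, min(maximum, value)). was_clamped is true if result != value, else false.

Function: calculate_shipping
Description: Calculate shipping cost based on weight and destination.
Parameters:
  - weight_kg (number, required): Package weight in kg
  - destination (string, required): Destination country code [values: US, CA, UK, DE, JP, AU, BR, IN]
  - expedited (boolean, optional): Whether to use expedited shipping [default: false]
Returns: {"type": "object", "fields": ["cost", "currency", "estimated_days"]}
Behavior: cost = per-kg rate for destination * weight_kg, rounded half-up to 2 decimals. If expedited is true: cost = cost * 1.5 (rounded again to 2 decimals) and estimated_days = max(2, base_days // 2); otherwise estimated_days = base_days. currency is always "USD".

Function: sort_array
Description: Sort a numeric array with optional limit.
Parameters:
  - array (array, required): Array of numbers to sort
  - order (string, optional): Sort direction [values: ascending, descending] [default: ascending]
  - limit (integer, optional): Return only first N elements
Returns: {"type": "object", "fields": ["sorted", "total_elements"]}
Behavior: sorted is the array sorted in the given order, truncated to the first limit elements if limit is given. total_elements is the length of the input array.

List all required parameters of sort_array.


Parameters of sort_array and their required/optional flag:
  array: required
  order: optional
  limit: optional
array


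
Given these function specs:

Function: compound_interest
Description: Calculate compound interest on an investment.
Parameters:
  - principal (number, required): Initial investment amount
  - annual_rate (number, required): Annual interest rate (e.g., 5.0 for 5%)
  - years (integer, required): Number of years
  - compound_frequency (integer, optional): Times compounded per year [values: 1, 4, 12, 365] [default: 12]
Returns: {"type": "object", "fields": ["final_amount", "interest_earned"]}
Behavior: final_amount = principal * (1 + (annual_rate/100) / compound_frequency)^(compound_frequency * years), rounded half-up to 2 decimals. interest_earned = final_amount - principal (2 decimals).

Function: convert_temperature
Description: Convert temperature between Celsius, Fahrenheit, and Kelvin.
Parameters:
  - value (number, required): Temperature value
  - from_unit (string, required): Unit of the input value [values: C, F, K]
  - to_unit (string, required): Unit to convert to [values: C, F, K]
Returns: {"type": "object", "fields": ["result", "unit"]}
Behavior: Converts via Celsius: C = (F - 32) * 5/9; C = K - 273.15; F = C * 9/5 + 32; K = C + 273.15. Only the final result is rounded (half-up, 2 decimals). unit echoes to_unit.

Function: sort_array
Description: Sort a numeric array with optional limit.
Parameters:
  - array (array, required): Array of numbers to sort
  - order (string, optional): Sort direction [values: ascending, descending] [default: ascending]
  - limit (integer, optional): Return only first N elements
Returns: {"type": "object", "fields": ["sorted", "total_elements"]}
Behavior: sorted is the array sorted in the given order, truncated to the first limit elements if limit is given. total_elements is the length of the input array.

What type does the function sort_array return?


The sort_array spec declares Returns: {"type": "object", "fields": ["sorted", "total_elements"]}
Type:
object


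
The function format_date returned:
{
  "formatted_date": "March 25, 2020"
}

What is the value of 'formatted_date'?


March 25, 2020
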